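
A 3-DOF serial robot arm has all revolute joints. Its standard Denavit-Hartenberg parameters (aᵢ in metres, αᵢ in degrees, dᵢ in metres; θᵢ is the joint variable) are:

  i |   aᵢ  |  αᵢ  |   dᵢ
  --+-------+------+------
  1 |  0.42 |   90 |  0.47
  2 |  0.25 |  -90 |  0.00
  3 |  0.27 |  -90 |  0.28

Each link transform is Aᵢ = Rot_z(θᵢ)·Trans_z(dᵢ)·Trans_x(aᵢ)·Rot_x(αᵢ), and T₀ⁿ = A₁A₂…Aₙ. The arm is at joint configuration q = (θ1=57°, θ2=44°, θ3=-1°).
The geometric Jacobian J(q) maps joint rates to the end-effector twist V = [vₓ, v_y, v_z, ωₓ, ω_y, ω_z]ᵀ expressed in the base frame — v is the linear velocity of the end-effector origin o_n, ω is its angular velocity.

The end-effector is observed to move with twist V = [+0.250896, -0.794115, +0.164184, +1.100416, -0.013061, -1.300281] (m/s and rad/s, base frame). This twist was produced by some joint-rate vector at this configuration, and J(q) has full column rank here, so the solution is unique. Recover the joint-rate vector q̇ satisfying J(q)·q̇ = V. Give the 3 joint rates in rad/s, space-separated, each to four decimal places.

-0.6910 0.9300 -0.8470

o_n = [0.3305, 0.5002, 1.0326]
J₁: ẑ×o_n = [-0.5002, 0.3305, 0.0000], ω = ẑ
J2: z=[0.8387, -0.5446, 0.0000] o=[0.2287, 0.3522, 0.4700] → [-0.3064, -0.4718, 0.1795, 0.8387, -0.5446, 0.0000]
J3: z=[-0.3783, -0.5826, 0.7193] o=[0.3267, 0.5031, 0.6437] → [-0.2246, 0.1499, 0.0033, -0.3783, -0.5826, 0.7193]
q̇ = J⁺·V = [-0.6910, 0.9300, -0.8470]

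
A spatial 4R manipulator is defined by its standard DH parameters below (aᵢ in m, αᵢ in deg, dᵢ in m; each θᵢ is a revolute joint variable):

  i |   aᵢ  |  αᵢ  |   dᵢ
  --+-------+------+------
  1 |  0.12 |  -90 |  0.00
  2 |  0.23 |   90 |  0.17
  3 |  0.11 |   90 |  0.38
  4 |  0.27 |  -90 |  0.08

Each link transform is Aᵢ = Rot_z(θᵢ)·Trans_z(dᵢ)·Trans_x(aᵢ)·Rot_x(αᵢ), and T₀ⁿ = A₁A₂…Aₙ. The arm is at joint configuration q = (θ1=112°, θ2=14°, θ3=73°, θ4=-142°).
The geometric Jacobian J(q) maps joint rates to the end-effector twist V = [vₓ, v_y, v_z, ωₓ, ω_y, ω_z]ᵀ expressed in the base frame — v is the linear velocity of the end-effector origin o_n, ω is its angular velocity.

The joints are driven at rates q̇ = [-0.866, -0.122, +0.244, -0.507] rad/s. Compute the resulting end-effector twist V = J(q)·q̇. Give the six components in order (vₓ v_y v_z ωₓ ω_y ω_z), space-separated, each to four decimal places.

0.3966 0.2203 0.1425 0.1298 -0.3913 -0.5120

o_n = [-0.2096, 0.3898, 0.1405]
J₁: ẑ×o_n = [-0.3898, -0.2096, 0.0000], ω = ẑ
J2: z=[-0.9272, -0.3746, 0.0000] o=[-0.0450, 0.1113, 0.0000] → [-0.0526, 0.1303, -0.3200, -0.9272, -0.3746, 0.0000]
J3: z=[-0.0906, 0.2243, 0.9703] o=[-0.2862, 0.2545, -0.0556] → [-0.0873, 0.0920, -0.0294, -0.0906, 0.2243, 0.9703]
J4: z=[-0.0765, 0.9699, -0.2314] o=[-0.4298, 0.3293, 0.3053] → [-0.1458, -0.0636, -0.2182, -0.0765, 0.9699, -0.2314]
V = J·q̇ = [0.3966, 0.2203, 0.1425, 0.1298, -0.3913, -0.5120]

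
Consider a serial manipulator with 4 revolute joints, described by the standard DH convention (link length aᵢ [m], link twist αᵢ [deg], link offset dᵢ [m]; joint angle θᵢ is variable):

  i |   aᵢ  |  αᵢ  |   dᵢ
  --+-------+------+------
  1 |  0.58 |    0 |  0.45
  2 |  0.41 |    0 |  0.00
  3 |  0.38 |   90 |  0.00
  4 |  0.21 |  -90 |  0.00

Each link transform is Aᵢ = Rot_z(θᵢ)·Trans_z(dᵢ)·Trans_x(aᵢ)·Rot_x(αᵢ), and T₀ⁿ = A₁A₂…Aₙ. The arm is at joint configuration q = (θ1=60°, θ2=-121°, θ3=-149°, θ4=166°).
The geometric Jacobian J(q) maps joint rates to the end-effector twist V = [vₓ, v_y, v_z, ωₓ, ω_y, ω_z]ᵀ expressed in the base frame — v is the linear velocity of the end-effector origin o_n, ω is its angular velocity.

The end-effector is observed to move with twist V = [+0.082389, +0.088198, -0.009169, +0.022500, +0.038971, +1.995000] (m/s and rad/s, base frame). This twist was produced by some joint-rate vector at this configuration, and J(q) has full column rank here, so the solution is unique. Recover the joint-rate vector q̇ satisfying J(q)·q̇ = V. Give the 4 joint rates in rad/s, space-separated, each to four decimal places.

o_n = [0.3361, 0.2318, 0.5008]
J₁: ẑ×o_n = [-0.2318, 0.3361, 0.0000], ω = ẑ
J2: z=[0.0000, 0.0000, 1.0000] o=[0.2900, 0.5023, 0.4500] → [0.2705, 0.0461, -0.0000, 0.0000, 0.0000, 1.0000]
J3: z=[0.0000, 0.0000, 1.0000] o=[0.4888, 0.1437, 0.4500] → [-0.0881, -0.1526, 0.0000, 0.0000, 0.0000, 1.0000]
J4: z=[0.5000, 0.8660, 0.0000] o=[0.1597, 0.3337, 0.4500] → [0.0440, -0.0254, -0.2038, 0.5000, 0.8660, 0.0000]
q̇ = J⁺·V = [0.4430, 0.8920, 0.6600, 0.0450]

0.4430 0.8920 0.6600 0.0450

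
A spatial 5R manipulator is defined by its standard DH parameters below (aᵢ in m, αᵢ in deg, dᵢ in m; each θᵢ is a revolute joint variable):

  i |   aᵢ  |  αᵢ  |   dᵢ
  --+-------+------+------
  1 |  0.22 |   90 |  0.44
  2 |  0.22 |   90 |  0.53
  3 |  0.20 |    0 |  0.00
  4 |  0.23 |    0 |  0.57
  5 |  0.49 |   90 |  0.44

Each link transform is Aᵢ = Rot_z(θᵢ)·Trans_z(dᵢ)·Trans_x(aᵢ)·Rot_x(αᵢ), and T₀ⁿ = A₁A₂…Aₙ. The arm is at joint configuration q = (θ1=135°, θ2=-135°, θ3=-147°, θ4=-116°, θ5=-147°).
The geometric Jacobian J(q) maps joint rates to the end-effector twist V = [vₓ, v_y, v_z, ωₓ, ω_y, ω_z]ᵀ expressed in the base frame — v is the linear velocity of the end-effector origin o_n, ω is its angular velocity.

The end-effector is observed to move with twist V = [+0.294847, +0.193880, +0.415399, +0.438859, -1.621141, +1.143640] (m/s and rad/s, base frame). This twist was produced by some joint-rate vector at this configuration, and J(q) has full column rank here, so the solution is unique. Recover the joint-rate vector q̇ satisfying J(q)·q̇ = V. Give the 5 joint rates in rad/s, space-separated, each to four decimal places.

o_n = [0.7128, -0.3253, 0.9143]
J₁: ẑ×o_n = [0.3253, 0.7128, -0.0000], ω = ẑ
J2: z=[0.7071, 0.7071, 0.0000] o=[-0.1556, 0.1556, 0.4400] → [0.3354, -0.3354, -0.9540, 0.7071, 0.7071, 0.0000]
J3: z=[0.5000, -0.5000, 0.7071] o=[0.3292, 0.4203, 0.2844] → [0.2123, -0.0437, -0.1810, 0.5000, -0.5000, 0.7071]
J4: z=[0.5000, -0.5000, 0.7071] o=[0.1683, 0.4272, 0.4030] → [0.2764, 0.1294, -0.1040, 0.5000, -0.5000, 0.7071]
J5: z=[0.5000, -0.5000, 0.7071] o=[0.6007, 0.3176, 0.8259] → [0.4104, 0.0350, -0.2654, 0.5000, -0.5000, 0.7071]
q̇ = J⁺·V = [-0.3130, -0.8360, 0.2480, 0.8900, 0.9220]

-0.3130 -0.8360 0.2480 0.8900 0.9220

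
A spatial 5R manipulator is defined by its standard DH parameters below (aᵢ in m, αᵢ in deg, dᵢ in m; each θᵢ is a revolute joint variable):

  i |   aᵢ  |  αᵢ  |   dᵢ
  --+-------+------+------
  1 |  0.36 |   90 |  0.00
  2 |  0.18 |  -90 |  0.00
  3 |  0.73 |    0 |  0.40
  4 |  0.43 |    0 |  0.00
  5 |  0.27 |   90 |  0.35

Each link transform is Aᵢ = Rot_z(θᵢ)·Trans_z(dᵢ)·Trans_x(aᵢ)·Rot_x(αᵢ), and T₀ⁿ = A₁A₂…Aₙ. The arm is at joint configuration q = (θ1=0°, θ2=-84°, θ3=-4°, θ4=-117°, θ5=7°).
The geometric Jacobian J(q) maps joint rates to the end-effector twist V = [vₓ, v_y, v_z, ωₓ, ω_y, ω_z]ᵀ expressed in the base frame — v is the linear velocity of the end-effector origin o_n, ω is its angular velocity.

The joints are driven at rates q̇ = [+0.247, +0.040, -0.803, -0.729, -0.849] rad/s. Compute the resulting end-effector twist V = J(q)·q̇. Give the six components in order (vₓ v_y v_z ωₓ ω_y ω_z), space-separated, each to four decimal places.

o_n = [1.1662, -0.6662, -0.4954]
J₁: ẑ×o_n = [0.6662, 1.1662, -0.0000], ω = ẑ
J2: z=[0.0000, -1.0000, 0.0000] o=[0.3600, 0.0000, 0.0000] → [0.4954, 0.0000, 0.8062, 0.0000, -1.0000, 0.0000]
J3: z=[0.9945, -0.0000, 0.1045] o=[0.3788, -0.0000, -0.1790] → [0.0696, 0.3969, -0.6625, 0.9945, -0.0000, 0.1045]
J4: z=[0.9945, -0.0000, 0.1045] o=[0.8527, -0.0509, -0.8614] → [0.0643, -0.3313, -0.6119, 0.9945, -0.0000, 0.1045]
J5: z=[0.9945, -0.0000, 0.1045] o=[0.8296, -0.4195, -0.6412] → [0.0258, -0.1098, -0.2453, 0.9945, -0.0000, 0.1045]
V = J·q̇ = [0.0597, 0.3041, 1.2186, -2.3680, -0.0400, -0.0019]

0.0597 0.3041 1.2186 -2.3680 -0.0400 -0.0019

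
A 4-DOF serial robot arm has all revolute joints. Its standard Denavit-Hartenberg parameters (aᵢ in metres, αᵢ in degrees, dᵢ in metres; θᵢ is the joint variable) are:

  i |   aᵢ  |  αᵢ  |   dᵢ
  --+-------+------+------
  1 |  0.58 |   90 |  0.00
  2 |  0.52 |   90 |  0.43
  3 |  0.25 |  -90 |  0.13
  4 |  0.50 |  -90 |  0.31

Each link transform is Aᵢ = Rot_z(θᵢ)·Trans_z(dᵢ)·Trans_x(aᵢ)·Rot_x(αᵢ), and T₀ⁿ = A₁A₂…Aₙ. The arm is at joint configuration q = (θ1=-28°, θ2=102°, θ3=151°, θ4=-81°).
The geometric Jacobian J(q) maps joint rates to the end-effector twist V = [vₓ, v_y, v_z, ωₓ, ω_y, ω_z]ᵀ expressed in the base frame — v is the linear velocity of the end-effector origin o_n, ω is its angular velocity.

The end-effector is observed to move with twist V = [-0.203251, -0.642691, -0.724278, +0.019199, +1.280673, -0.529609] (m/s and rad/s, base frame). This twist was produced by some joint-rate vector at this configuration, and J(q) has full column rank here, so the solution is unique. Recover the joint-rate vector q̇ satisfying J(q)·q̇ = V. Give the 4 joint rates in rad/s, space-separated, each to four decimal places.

o_n = [0.8864, -0.8315, 0.2105]
J₁: ẑ×o_n = [0.8315, 0.8864, -0.0000], ω = ẑ
J2: z=[-0.4695, -0.8829, 0.0000] o=[0.5121, -0.2723, 0.0000] → [-0.1859, 0.0988, 0.5930, -0.4695, -0.8829, 0.0000]
J3: z=[0.8637, -0.4592, 0.2079] o=[0.2148, -0.6012, 0.5086] → [0.1848, 0.3971, 0.1096, 0.8637, -0.4592, 0.2079]
J4: z=[0.4996, 0.7249, -0.4742] o=[0.3103, -0.7893, 0.3218] → [-0.1007, -0.2176, -0.4387, 0.4996, 0.7249, -0.4742]
q̇ = J⁺·V = [-0.2820, -0.9220, -0.6230, 0.2490]

-0.2820 -0.9220 -0.6230 0.2490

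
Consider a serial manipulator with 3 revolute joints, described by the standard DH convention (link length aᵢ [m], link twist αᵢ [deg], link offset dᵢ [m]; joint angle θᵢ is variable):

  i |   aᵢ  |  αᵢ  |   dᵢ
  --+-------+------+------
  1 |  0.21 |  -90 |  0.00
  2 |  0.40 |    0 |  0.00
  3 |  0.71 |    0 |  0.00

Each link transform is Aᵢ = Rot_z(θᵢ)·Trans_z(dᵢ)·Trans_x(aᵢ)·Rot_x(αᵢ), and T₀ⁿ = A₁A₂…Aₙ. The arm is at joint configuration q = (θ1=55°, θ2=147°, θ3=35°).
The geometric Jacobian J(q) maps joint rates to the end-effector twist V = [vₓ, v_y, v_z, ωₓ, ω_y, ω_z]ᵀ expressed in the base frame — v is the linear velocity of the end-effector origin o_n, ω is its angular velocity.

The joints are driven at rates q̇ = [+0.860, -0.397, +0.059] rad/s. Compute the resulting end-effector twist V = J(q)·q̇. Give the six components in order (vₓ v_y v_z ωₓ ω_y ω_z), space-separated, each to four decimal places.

o_n = [-0.4790, -0.6840, -0.1931]
J₁: ẑ×o_n = [0.6840, -0.4790, 0.0000], ω = ẑ
J2: z=[-0.8192, 0.5736, 0.0000] o=[0.1205, 0.1720, 0.0000] → [-0.1107, -0.1582, 1.0450, -0.8192, 0.5736, 0.0000]
J3: z=[-0.8192, 0.5736, 0.0000] o=[-0.0720, -0.1028, -0.2179] → [0.0142, 0.0203, 0.7096, -0.8192, 0.5736, 0.0000]
V = J·q̇ = [0.6331, -0.3479, -0.3730, 0.2769, -0.1939, 0.8600]

0.6331 -0.3479 -0.3730 0.2769 -0.1939 0.8600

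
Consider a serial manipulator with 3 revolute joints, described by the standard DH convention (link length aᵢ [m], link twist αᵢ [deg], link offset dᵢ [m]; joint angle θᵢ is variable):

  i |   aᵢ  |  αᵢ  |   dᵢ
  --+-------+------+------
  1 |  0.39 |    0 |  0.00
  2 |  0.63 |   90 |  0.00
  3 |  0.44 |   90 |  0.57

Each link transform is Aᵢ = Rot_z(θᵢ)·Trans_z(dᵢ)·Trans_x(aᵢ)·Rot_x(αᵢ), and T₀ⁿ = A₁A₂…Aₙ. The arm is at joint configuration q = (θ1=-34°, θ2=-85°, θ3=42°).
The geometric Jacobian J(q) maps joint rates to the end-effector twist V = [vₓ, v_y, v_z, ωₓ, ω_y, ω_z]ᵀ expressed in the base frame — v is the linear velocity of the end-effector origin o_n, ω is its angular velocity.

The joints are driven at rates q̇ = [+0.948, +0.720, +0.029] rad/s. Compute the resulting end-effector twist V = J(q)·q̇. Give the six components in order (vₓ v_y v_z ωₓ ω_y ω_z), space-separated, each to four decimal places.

o_n = [-0.6392, -0.7787, 0.2944]
J₁: ẑ×o_n = [0.7787, -0.6392, 0.0000], ω = ẑ
J2: z=[0.0000, 0.0000, 1.0000] o=[0.3233, -0.2181, 0.0000] → [0.5607, -0.9625, 0.0000, 0.0000, 0.0000, 1.0000]
J3: z=[-0.8746, 0.4848, 0.0000] o=[0.0179, -0.7691, 0.0000] → [0.1427, 0.2575, 0.3270, -0.8746, 0.4848, 0.0000]
V = J·q̇ = [1.1461, -1.2915, 0.0095, -0.0254, 0.0141, 1.6680]

1.1461 -1.2915 0.0095 -0.0254 0.0141 1.6680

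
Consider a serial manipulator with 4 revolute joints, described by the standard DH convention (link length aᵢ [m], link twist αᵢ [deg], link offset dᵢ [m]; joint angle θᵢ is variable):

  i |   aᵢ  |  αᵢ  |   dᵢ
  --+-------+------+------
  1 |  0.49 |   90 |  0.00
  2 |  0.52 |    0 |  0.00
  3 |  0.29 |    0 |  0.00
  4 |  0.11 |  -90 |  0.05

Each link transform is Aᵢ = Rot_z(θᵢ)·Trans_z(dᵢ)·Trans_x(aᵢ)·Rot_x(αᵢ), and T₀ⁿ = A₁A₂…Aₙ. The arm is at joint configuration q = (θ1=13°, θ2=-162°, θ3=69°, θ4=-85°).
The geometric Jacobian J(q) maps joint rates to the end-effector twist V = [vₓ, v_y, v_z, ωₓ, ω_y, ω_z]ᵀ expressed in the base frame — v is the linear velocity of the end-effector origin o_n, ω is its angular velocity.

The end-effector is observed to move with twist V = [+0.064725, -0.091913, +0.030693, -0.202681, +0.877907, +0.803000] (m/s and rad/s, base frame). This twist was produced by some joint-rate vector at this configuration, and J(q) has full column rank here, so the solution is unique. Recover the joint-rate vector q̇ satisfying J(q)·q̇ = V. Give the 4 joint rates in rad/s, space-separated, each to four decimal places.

0.8030 0.1400 -0.1980 -0.8430

o_n = [-0.1151, -0.0779, -0.4541]
J₁: ẑ×o_n = [0.0779, -0.1151, 0.0000], ω = ẑ
J2: z=[0.2250, -0.9744, 0.0000] o=[0.4774, 0.1102, 0.0000] → [0.4425, 0.1022, -0.6197, 0.2250, -0.9744, 0.0000]
J3: z=[0.2250, -0.9744, 0.0000] o=[-0.0044, -0.0010, -0.1607] → [0.2859, 0.0660, -0.1251, 0.2250, -0.9744, 0.0000]
J4: z=[0.2250, -0.9744, 0.0000] o=[-0.0192, -0.0044, -0.4503] → [0.0037, 0.0009, -0.1099, 0.2250, -0.9744, 0.0000]
q̇ = J⁺·V = [0.8030, 0.1400, -0.1980, -0.8430]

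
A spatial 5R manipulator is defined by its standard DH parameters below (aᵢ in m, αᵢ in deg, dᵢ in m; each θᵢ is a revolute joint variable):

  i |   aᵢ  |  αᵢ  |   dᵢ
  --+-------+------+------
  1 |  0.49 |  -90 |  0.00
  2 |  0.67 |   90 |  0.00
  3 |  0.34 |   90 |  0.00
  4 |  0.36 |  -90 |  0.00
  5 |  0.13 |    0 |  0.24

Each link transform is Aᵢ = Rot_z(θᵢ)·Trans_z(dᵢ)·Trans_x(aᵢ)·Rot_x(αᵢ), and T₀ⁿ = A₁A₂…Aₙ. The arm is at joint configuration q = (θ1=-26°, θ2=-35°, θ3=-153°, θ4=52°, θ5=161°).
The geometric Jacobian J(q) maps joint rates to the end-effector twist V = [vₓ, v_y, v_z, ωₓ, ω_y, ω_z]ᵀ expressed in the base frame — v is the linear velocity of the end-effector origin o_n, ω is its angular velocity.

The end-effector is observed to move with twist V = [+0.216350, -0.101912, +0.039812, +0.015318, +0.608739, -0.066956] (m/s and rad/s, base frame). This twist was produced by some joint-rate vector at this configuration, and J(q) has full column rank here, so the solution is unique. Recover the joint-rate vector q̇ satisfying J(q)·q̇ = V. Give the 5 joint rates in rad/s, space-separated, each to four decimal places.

-0.0210 0.2150 0.1500 0.4080 -0.0690

o_n = [0.5050, -0.4382, 0.5177]
J₁: ẑ×o_n = [0.4382, 0.5050, -0.0000], ω = ẑ
J2: z=[0.4384, 0.8988, 0.0000] o=[0.4404, -0.2148, 0.0000] → [0.4653, -0.2269, -0.1560, 0.4384, 0.8988, 0.0000]
J3: z=[-0.5155, 0.2514, 0.8192] o=[0.9337, -0.4554, 0.3843] → [0.0195, -0.2824, 0.0989, -0.5155, 0.2514, 0.8192]
J4: z=[0.0563, 0.9639, -0.2604] o=[0.6430, -0.4853, 0.2105] → [0.3083, 0.0186, 0.1356, 0.0563, 0.9639, -0.2604]
J5: z=[0.3564, 0.2242, 0.9070] o=[0.3072, -0.4335, 0.3296] → [0.0464, 0.1124, -0.0460, 0.3564, 0.2242, 0.9070]
q̇ = J⁺·V = [-0.0210, 0.2150, 0.1500, 0.4080, -0.0690]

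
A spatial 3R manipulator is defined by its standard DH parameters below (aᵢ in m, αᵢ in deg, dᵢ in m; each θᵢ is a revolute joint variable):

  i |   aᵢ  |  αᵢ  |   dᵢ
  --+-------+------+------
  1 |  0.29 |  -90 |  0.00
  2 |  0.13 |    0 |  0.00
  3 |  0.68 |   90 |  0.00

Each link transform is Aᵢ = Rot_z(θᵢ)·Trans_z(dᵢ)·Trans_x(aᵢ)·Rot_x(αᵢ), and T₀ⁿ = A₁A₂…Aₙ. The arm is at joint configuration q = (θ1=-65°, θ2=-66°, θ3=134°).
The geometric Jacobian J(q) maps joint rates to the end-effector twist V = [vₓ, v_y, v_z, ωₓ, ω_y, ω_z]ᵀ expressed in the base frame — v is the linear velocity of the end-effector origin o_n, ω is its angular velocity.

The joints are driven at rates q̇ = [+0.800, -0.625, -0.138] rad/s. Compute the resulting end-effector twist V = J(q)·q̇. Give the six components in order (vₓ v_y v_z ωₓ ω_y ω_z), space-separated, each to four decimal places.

o_n = [0.2526, -0.5416, -0.5117]
J₁: ẑ×o_n = [0.5416, 0.2526, -0.0000], ω = ẑ
J2: z=[0.9063, 0.4226, 0.0000] o=[0.1226, -0.2628, 0.0000] → [-0.2163, 0.4638, -0.3076, 0.9063, 0.4226, 0.0000]
J3: z=[0.9063, 0.4226, 0.0000] o=[0.1449, -0.3108, 0.1188] → [-0.2665, 0.5714, -0.2547, 0.9063, 0.4226, 0.0000]
V = J·q̇ = [0.6052, -0.1667, 0.2274, -0.6915, -0.3225, 0.8000]

0.6052 -0.1667 0.2274 -0.6915 -0.3225 0.8000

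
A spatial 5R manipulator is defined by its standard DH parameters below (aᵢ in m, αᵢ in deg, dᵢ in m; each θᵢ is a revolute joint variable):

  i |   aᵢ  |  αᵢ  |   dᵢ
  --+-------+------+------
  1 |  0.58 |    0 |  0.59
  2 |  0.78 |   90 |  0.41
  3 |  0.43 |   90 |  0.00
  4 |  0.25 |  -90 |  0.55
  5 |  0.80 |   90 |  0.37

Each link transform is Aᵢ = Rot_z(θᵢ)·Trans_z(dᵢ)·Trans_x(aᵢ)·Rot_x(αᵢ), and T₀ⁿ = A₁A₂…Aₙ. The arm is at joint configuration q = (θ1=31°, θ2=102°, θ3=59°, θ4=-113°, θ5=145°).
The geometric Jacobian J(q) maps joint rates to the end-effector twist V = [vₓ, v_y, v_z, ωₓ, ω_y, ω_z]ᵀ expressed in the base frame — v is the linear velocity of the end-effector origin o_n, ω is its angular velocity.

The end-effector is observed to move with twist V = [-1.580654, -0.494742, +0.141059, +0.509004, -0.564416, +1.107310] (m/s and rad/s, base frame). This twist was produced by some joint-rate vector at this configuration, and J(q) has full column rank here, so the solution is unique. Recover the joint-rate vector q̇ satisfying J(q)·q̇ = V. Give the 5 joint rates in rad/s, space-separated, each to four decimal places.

0.8570 -0.0130 -0.0830 -0.7870 -0.1800

o_n = [-0.2472, 1.4321, 1.7493]
J₁: ẑ×o_n = [-1.4321, -0.2472, 0.0000], ω = ẑ
J2: z=[0.0000, 0.0000, 1.0000] o=[0.4972, 0.2987, 0.5900] → [-1.1334, -0.7444, 0.0000, 0.0000, 0.0000, 1.0000]
J3: z=[0.7314, 0.6820, 0.0000] o=[-0.0348, 0.8692, 1.0000] → [0.5110, -0.5480, 0.5566, 0.7314, 0.6820, 0.0000]
J4: z=[-0.5846, 0.6269, -0.5150] o=[-0.1858, 1.0311, 1.3686] → [0.4452, 0.2542, -0.1959, -0.5846, 0.6269, -0.5150]
J5: z=[-0.6091, 0.0803, 0.7890] o=[-0.6414, 1.1822, 1.0016] → [-0.1372, 0.7664, -0.1838, -0.6091, 0.0803, 0.7890]
q̇ = J⁺·V = [0.8570, -0.0130, -0.0830, -0.7870, -0.1800]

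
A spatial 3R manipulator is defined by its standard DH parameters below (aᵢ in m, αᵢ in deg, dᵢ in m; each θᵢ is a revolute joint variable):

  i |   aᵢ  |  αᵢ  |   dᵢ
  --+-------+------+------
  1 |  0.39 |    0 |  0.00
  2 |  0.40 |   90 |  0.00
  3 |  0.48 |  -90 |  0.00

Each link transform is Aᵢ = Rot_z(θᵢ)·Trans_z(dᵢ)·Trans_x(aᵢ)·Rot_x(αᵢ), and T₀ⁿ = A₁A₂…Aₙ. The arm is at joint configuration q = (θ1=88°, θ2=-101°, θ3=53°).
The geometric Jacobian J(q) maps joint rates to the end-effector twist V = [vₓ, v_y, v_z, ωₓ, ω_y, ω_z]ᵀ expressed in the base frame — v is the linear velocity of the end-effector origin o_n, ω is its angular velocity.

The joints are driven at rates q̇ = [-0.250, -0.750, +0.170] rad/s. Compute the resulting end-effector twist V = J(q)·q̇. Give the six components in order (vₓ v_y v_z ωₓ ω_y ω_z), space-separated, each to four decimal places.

-0.1210 -0.6600 0.0491 -0.0382 -0.1656 -1.0000

o_n = [0.6848, 0.2348, 0.3833]
J₁: ẑ×o_n = [-0.2348, 0.6848, 0.0000], ω = ẑ
J2: z=[0.0000, 0.0000, 1.0000] o=[0.0136, 0.3898, 0.0000] → [0.1550, 0.6712, -0.0000, 0.0000, 0.0000, 1.0000]
J3: z=[-0.2250, -0.9744, 0.0000] o=[0.4034, 0.2998, 0.0000] → [-0.3735, 0.0862, 0.2889, -0.2250, -0.9744, 0.0000]
V = J·q̇ = [-0.1210, -0.6600, 0.0491, -0.0382, -0.1656, -1.0000]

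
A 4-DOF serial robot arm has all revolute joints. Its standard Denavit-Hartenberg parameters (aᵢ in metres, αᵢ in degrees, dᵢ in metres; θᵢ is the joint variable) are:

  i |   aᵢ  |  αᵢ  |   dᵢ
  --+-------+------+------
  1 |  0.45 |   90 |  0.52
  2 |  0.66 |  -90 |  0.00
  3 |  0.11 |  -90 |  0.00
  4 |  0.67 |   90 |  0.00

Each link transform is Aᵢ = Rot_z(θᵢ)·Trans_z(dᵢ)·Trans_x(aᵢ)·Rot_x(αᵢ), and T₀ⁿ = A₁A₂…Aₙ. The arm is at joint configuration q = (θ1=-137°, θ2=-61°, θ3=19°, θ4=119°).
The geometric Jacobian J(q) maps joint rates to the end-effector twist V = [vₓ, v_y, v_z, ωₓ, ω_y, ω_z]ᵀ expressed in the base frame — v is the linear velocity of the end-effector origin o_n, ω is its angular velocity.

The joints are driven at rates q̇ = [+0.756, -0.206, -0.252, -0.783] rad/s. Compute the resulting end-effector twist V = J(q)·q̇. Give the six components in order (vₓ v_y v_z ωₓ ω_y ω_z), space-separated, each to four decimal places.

0.2982 -0.1605 -0.4274 -0.2936 0.4568 0.4109

o_n = [-0.1640, -0.0573, -0.1637]
J₁: ẑ×o_n = [0.0573, -0.1640, 0.0000], ω = ẑ
J2: z=[-0.6820, 0.7314, 0.0000] o=[-0.3291, -0.3069, 0.5200] → [-0.5000, -0.4663, -0.2910, -0.6820, 0.7314, 0.0000]
J3: z=[-0.6397, -0.5965, 0.4848] o=[-0.5631, -0.5251, -0.0572] → [-0.1633, 0.1254, -0.0612, -0.6397, -0.5965, 0.4848]
J4: z=[0.7603, -0.5839, 0.2847] o=[-0.5756, -0.5857, -0.1482] → [-0.1414, 0.1290, 0.6421, 0.7603, -0.5839, 0.2847]
V = J·q̇ = [0.2982, -0.1605, -0.4274, -0.2936, 0.4568, 0.4109]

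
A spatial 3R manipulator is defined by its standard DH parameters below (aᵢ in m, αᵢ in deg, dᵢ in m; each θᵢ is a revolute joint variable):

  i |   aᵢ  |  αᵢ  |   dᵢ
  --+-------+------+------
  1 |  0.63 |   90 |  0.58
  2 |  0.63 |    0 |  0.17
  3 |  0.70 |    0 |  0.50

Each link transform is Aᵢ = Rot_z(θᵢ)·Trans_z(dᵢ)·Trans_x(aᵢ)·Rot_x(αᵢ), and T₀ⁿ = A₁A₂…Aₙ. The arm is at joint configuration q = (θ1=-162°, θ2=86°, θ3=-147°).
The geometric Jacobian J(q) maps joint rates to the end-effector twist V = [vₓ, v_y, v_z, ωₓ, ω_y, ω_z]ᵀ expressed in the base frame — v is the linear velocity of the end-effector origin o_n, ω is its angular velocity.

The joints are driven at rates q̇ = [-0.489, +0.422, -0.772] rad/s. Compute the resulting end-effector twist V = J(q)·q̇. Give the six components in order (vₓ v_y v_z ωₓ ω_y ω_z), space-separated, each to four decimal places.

0.6145 0.7207 -0.1002 0.1082 -0.3329 -0.4890

o_n = [-1.1708, 0.3241, 0.5962]
J₁: ẑ×o_n = [-0.3241, -1.1708, 0.0000], ω = ẑ
J2: z=[-0.3090, 0.9511, 0.0000] o=[-0.5992, -0.1947, 0.5800] → [0.0154, 0.0050, 0.3833, -0.3090, 0.9511, 0.0000]
J3: z=[-0.3090, 0.9511, 0.0000] o=[-0.6935, -0.0466, 1.2085] → [-0.5823, -0.1892, 0.3394, -0.3090, 0.9511, 0.0000]
V = J·q̇ = [0.6145, 0.7207, -0.1002, 0.1082, -0.3329, -0.4890]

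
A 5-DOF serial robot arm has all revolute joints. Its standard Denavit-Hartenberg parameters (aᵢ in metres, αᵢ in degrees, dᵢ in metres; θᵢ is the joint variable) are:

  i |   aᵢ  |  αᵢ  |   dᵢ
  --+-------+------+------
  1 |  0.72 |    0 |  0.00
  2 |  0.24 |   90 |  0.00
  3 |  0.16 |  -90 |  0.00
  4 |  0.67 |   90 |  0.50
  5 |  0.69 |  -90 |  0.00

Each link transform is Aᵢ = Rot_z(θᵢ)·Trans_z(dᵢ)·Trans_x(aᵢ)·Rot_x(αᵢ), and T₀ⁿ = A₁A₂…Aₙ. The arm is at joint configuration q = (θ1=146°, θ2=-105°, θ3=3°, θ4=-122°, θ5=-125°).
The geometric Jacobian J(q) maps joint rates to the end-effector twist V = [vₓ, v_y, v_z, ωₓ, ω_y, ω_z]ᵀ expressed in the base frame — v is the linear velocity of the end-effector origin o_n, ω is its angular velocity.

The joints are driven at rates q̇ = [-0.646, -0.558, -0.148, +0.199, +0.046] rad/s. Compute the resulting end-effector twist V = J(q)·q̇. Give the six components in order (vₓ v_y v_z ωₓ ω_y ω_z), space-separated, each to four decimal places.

0.3041 -0.0554 -0.0192 -0.1504 0.0977 -1.0073

o_n = [-0.2496, 0.3964, -0.0644]
J₁: ẑ×o_n = [-0.3964, -0.2496, 0.0000], ω = ẑ
J2: z=[0.0000, 0.0000, 1.0000] o=[-0.5969, 0.4026, 0.0000] → [0.0062, 0.3473, -0.0000, 0.0000, 0.0000, 1.0000]
J3: z=[0.6561, -0.7547, 0.0000] o=[-0.4158, 0.5601, 0.0000] → [0.0486, 0.0422, 0.0181, 0.6561, -0.7547, 0.0000]
J4: z=[-0.0395, -0.0343, 0.9986] o=[-0.2952, 0.6649, 0.0084] → [0.2706, 0.0427, 0.0122, -0.0395, -0.0343, 0.9986]
J5: z=[-0.9868, -0.1557, -0.0444] o=[-0.2098, -0.0137, 0.4891] → [0.1044, -0.5444, -0.4109, -0.9868, -0.1557, -0.0444]
V = J·q̇ = [0.3041, -0.0554, -0.0192, -0.1504, 0.0977, -1.0073]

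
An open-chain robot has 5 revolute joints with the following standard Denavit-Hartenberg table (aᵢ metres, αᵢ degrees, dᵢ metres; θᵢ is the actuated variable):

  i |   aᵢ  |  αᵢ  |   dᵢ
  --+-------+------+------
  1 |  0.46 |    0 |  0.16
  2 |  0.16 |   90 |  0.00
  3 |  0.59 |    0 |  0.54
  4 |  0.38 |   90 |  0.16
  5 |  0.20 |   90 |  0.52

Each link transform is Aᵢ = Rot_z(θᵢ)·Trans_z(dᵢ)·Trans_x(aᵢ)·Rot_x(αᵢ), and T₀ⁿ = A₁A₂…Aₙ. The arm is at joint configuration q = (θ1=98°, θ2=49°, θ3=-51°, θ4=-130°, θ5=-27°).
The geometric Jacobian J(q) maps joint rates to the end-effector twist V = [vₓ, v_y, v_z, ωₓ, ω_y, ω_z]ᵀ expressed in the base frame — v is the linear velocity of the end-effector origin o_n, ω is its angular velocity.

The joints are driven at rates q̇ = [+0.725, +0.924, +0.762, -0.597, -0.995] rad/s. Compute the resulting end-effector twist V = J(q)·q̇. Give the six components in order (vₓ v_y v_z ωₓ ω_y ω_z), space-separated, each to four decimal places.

-1.5489 0.5684 0.1908 0.1044 0.1289 0.6542

o_n = [0.2827, 0.9568, 0.2311]
J₁: ẑ×o_n = [-0.9568, 0.2827, 0.0000], ω = ẑ
J2: z=[0.0000, 0.0000, 1.0000] o=[-0.0640, 0.4555, 0.1600] → [-0.5013, 0.3467, 0.0000, 0.0000, 0.0000, 1.0000]
J3: z=[0.5446, 0.8387, 0.0000] o=[-0.1982, 0.5427, 0.1600] → [0.0597, -0.0387, -0.1777, 0.5446, 0.8387, 0.0000]
J4: z=[0.5446, 0.8387, 0.0000] o=[-0.2155, 1.1978, -0.2985] → [0.4442, -0.2885, -0.5490, 0.5446, 0.8387, 0.0000]
J5: z=[-0.0146, 0.0095, 0.9998] o=[0.1903, 1.1250, -0.2919] → [0.1732, 0.1000, 0.0016, -0.0146, 0.0095, 0.9998]
V = J·q̇ = [-1.5489, 0.5684, 0.1908, 0.1044, 0.1289, 0.6542]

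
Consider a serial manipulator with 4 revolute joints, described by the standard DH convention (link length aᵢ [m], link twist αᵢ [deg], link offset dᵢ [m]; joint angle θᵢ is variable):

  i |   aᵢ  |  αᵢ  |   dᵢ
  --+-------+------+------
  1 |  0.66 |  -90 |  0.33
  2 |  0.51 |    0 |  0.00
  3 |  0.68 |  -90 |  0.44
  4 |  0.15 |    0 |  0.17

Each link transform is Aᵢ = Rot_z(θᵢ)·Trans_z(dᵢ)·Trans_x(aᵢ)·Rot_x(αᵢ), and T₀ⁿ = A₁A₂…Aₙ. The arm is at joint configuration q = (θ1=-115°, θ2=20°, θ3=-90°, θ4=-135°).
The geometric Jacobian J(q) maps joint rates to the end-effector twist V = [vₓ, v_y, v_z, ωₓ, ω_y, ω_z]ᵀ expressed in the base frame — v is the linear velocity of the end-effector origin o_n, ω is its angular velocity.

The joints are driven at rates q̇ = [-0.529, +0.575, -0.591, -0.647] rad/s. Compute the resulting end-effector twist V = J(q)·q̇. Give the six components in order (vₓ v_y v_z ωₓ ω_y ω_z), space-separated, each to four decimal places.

o_n = [-0.1370, -1.5860, 0.6367]
J₁: ẑ×o_n = [1.5860, -0.1370, 0.0000], ω = ẑ
J2: z=[0.9063, -0.4226, 0.0000] o=[-0.2789, -0.5982, 0.3300] → [-0.1296, -0.2780, -0.8353, 0.9063, -0.4226, 0.0000]
J3: z=[0.9063, -0.4226, 0.0000] o=[-0.4815, -1.0325, 0.1556] → [-0.2034, -0.4361, -0.3560, 0.9063, -0.4226, 0.0000]
J4: z=[-0.3971, -0.8517, -0.3420] o=[-0.1810, -1.4292, 0.7946] → [0.0808, -0.0777, 0.0997, -0.3971, -0.8517, -0.3420]
V = J·q̇ = [-0.8456, 0.2206, -0.3344, 0.2424, 0.5578, -0.3077]

-0.8456 0.2206 -0.3344 0.2424 0.5578 -0.3077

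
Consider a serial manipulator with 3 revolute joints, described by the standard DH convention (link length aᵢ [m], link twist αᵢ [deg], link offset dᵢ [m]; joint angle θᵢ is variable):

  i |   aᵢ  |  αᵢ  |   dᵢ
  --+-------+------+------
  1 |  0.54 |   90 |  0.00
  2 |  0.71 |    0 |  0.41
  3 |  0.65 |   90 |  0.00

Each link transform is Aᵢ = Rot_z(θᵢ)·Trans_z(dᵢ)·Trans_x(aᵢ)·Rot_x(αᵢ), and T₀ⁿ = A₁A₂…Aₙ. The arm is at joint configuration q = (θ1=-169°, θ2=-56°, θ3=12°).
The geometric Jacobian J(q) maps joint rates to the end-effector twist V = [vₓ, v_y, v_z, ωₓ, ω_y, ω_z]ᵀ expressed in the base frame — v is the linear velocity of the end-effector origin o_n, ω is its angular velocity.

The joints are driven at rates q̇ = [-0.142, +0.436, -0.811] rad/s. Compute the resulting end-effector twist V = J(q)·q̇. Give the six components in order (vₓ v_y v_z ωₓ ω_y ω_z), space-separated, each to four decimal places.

o_n = [-1.4570, 0.1345, -1.0401]
J₁: ẑ×o_n = [-0.1345, -1.4570, 0.0000], ω = ẑ
J2: z=[-0.1908, 0.9816, 0.0000] o=[-0.5301, -0.1030, 0.0000] → [-1.0210, -0.1985, 0.8646, -0.1908, 0.9816, 0.0000]
J3: z=[-0.1908, 0.9816, 0.0000] o=[-0.9980, 0.2237, -0.5886] → [-0.4432, -0.0862, 0.4676, -0.1908, 0.9816, 0.0000]
V = J·q̇ = [-0.0666, 0.1902, -0.0022, 0.0716, -0.3681, -0.1420]

-0.0666 0.1902 -0.0022 0.0716 -0.3681 -0.1420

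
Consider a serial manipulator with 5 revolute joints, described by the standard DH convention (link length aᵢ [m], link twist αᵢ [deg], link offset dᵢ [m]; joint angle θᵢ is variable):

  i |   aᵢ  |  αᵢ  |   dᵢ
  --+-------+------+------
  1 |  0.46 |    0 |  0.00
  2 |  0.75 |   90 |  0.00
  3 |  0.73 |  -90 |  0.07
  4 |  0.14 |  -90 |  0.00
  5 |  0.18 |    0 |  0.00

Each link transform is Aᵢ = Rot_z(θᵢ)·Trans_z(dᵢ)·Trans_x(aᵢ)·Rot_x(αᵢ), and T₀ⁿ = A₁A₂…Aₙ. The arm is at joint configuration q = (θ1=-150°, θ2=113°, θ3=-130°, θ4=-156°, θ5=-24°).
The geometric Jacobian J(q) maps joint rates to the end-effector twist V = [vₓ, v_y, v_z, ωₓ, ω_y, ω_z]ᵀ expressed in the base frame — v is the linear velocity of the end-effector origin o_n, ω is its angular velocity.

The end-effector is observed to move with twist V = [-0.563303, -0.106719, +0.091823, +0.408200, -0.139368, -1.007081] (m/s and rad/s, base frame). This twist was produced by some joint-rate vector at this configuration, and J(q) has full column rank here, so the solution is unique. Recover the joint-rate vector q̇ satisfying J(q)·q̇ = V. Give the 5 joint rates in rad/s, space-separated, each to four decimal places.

o_n = [-0.1032, -0.6951, -0.3932]
J₁: ẑ×o_n = [0.6951, -0.1032, 0.0000], ω = ẑ
J2: z=[0.0000, 0.0000, 1.0000] o=[-0.3984, -0.2300, 0.0000] → [0.4651, 0.2951, -0.0000, 0.0000, 0.0000, 1.0000]
J3: z=[-0.6018, -0.7986, 0.0000] o=[0.2006, -0.6814, 0.0000] → [0.3140, -0.2366, -0.2344, -0.6018, -0.7986, 0.0000]
J4: z=[0.6118, -0.4610, -0.6428] o=[-0.2163, -0.4549, -0.5592] → [-0.2309, -0.1742, -0.0949, 0.6118, -0.4610, -0.6428]
J5: z=[-0.7586, -0.5722, -0.3116] o=[-0.1849, -0.5498, -0.4612] → [-0.0842, 0.0262, 0.1569, -0.7586, -0.5722, -0.3116]
q̇ = J⁺·V = [-0.0980, -0.3910, -0.4340, 0.6470, 0.3280]

-0.0980 -0.3910 -0.4340 0.6470 0.3280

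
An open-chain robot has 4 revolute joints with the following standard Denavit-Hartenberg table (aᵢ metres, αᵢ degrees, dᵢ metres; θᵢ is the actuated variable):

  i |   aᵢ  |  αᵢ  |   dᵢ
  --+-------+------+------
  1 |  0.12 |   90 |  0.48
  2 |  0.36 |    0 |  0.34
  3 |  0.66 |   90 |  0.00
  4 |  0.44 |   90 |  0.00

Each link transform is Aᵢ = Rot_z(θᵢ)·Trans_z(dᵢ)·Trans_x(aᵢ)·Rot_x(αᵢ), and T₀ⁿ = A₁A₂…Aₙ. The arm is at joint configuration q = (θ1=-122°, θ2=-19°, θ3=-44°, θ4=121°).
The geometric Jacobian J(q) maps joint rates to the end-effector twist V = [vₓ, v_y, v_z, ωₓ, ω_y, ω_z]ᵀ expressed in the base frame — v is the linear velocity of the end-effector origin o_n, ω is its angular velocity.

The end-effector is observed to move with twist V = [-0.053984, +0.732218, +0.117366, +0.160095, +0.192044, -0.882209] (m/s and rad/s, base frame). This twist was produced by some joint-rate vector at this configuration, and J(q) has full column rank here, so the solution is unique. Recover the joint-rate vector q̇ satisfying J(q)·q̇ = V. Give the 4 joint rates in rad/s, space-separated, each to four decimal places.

-0.7560 0.0900 -0.1240 0.2780

o_n = [-0.9564, -0.1773, -0.0234]
J₁: ẑ×o_n = [0.1773, -0.9564, 0.0000], ω = ẑ
J2: z=[-0.8480, 0.5299, 0.0000] o=[-0.0636, -0.1018, 0.4800] → [-0.2667, -0.4269, 0.5371, -0.8480, 0.5299, 0.0000]
J3: z=[-0.8480, 0.5299, 0.0000] o=[-0.5323, -0.2103, 0.3628] → [-0.2046, -0.3275, 0.1968, -0.8480, 0.5299, 0.0000]
J4: z=[0.4722, 0.7556, -0.4540] o=[-0.6911, -0.4644, -0.2253] → [0.2829, 0.0251, 0.3360, 0.4722, 0.7556, -0.4540]
q̇ = J⁺·V = [-0.7560, 0.0900, -0.1240, 0.2780]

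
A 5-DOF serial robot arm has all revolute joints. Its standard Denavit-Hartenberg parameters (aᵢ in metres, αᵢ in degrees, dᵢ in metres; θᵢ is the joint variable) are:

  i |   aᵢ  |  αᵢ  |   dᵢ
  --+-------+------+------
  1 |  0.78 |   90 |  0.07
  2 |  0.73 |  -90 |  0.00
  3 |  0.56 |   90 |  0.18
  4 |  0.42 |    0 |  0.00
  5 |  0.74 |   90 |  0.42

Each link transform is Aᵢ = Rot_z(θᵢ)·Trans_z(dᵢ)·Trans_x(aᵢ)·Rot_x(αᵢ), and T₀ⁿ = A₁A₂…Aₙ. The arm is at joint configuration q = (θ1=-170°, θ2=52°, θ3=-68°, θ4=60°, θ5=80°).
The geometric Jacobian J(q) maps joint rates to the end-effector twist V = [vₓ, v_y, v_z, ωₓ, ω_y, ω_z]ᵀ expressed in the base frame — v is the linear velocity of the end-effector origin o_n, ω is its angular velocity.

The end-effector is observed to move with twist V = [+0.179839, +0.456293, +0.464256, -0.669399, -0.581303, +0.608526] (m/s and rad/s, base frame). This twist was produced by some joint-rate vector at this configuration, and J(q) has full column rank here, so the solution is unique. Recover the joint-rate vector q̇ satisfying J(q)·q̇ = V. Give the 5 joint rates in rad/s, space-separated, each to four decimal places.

o_n = [-0.2897, 0.2999, 1.0259]
J₁: ẑ×o_n = [-0.2999, -0.2897, 0.0000], ω = ẑ
J2: z=[-0.1736, 0.9848, 0.0000] o=[-0.7682, -0.1354, 0.0700] → [0.9414, 0.1660, -0.5468, -0.1736, 0.9848, 0.0000]
J3: z=[0.7760, 0.1368, 0.6157] o=[-1.2108, -0.2135, 0.6452] → [-0.2640, 0.2716, 0.2724, 0.7760, 0.1368, 0.6157]
J4: z=[0.4971, 0.4680, -0.7306] o=[-1.2884, 0.3000, 0.9214] → [0.0488, -0.7817, -0.4675, 0.4971, 0.4680, -0.7306]
J5: z=[0.4971, 0.4680, -0.7306] o=[-1.0877, 0.5332, 1.2073] → [-0.2553, -0.4928, -0.4894, 0.4971, 0.4680, -0.7306]
q̇ = J⁺·V = [0.0270, -0.0820, -0.2410, -0.1760, -0.8230]

0.0270 -0.0820 -0.2410 -0.1760 -0.8230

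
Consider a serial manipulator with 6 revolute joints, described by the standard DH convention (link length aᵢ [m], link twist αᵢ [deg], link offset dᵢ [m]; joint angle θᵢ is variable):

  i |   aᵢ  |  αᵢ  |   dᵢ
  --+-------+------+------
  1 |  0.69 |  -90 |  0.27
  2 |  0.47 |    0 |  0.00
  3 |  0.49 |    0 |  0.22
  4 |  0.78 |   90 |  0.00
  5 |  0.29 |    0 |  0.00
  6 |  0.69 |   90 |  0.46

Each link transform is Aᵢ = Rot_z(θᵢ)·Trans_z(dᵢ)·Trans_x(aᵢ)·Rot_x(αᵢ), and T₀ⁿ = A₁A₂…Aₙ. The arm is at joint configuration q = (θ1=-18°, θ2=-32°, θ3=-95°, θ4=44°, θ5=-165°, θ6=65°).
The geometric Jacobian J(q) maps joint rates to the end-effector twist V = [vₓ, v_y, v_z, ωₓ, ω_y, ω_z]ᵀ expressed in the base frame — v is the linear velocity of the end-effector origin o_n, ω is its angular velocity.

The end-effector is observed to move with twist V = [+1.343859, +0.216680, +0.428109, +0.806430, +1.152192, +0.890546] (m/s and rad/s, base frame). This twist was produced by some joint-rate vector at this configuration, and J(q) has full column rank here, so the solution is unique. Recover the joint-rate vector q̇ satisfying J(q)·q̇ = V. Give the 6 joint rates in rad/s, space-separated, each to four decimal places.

o_n = [0.1995, -0.6269, 1.3437]
J₁: ẑ×o_n = [0.6269, 0.1995, -0.0000], ω = ẑ
J2: z=[0.3090, 0.9511, 0.0000] o=[0.6562, -0.2132, 0.2700] → [1.0211, -0.3318, 0.3066, 0.3090, 0.9511, 0.0000]
J3: z=[0.3090, 0.9511, 0.0000] o=[1.0353, -0.3364, 0.5191] → [0.7843, -0.2548, 0.7051, 0.3090, 0.9511, 0.0000]
J4: z=[0.3090, 0.9511, 0.0000] o=[0.8228, -0.0360, 0.9104] → [0.4121, -0.1339, 0.4103, 0.3090, 0.9511, 0.0000]
J5: z=[-0.9440, 0.3067, 0.1219] o=[0.9132, -0.0654, 1.6846] → [-0.0361, -0.4088, 0.7490, -0.9440, 0.3067, 0.1219]
J6: z=[-0.9440, 0.3067, 0.1219] o=[0.8576, -0.1262, 1.4065] → [0.0417, -0.1395, 0.6745, -0.9440, 0.3067, 0.1219]
q̇ = J⁺·V = [0.9410, -0.1470, 0.6660, 0.8260, -0.7530, 0.3390]

0.9410 -0.1470 0.6660 0.8260 -0.7530 0.3390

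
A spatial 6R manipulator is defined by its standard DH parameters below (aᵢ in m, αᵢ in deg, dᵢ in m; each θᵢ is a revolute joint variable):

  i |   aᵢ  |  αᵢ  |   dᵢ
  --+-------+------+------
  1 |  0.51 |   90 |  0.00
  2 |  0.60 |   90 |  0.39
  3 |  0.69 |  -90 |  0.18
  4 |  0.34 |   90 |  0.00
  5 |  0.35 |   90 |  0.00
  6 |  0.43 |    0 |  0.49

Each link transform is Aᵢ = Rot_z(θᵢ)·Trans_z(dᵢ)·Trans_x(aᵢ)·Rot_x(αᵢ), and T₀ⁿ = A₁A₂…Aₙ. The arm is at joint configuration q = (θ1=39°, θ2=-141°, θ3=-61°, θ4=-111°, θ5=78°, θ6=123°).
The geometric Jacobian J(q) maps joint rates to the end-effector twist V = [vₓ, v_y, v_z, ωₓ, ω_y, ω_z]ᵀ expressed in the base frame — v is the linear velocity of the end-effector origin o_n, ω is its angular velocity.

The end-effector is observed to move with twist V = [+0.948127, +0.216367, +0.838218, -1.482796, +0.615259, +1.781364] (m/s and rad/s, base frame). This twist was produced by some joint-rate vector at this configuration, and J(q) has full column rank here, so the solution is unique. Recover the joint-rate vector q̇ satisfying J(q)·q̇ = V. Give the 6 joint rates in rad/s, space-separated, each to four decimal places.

0.7580 -0.7550 0.9630 -0.3410 -0.6260 0.0980

o_n = [-0.1761, -0.5941, 0.2519]
J₁: ẑ×o_n = [0.5941, -0.1761, 0.0000], ω = ẑ
J2: z=[0.6293, -0.7771, 0.0000] o=[0.3963, 0.3210, 0.0000] → [-0.1958, -0.1585, -1.0207, 0.6293, -0.7771, 0.0000]
J3: z=[-0.4891, -0.3960, 0.7771] o=[0.2794, -0.2756, -0.3776] → [-0.0018, -0.0461, -0.0246, -0.4891, -0.3960, 0.7771]
J4: z=[-0.2231, -0.8045, -0.5504] o=[-0.3904, -0.0415, -0.4482] → [-0.8674, 0.0382, 0.2957, -0.2231, -0.8045, -0.5504]
J5: z=[0.9625, -0.2713, 0.0063] o=[-0.4429, -0.2211, -0.1644] → [-0.1106, -0.3989, -0.2866, 0.9625, -0.2713, 0.0063]
J6: z=[-0.1046, -0.3495, 0.9311] o=[-0.5306, -0.5350, -0.2921] → [-0.1351, 0.3869, 0.1301, -0.1046, -0.3495, 0.9311]
q̇ = J⁺·V = [0.7580, -0.7550, 0.9630, -0.3410, -0.6260, 0.0980]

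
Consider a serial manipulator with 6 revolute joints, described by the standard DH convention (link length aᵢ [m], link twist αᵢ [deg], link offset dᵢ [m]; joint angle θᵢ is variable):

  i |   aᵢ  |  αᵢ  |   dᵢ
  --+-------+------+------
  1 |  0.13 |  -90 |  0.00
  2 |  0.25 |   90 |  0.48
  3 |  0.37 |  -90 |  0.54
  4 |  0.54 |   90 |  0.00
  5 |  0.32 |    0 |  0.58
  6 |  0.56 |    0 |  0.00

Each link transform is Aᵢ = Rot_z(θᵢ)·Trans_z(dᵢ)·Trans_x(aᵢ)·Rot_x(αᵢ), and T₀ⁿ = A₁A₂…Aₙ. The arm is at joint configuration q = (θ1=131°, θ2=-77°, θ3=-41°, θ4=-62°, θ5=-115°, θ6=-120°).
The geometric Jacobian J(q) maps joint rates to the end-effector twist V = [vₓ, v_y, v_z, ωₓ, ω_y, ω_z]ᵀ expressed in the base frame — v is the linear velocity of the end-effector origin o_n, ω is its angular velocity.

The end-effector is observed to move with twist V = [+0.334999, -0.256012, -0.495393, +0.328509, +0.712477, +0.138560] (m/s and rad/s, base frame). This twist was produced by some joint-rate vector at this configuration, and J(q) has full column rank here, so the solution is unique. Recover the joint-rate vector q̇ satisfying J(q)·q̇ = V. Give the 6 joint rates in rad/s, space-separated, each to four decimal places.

o_n = [-0.0699, -0.9481, 0.4751]
J₁: ẑ×o_n = [0.9481, -0.0699, 0.0000], ω = ẑ
J2: z=[-0.7547, -0.6561, 0.0000] o=[-0.0853, 0.0981, 0.0000] → [-0.3117, 0.3586, 0.7997, -0.7547, -0.6561, 0.0000]
J3: z=[0.6392, -0.7354, 0.2250] o=[-0.4844, -0.1744, 0.2436] → [0.0038, -0.0547, -0.1898, 0.6392, -0.7354, 0.2250]
J4: z=[-0.6664, -0.3838, 0.6392] o=[0.0027, -0.3648, 0.6372] → [0.4351, -0.1544, 0.3609, -0.6664, -0.3838, 0.6392]
J5: z=[-0.0387, -0.8384, -0.5437] o=[0.4048, -0.5738, 0.9308] → [0.1786, 0.2405, -0.3835, -0.0387, -0.8384, -0.5437]
J6: z=[-0.0387, -0.8384, -0.5437] o=[0.4749, -0.8964, 0.3566] → [-0.1275, 0.3008, -0.4548, -0.0387, -0.8384, -0.5437]
q̇ = J⁺·V = [0.1640, -0.7110, -0.2990, 0.0280, -0.1920, 0.1480]

0.1640 -0.7110 -0.2990 0.0280 -0.1920 0.1480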